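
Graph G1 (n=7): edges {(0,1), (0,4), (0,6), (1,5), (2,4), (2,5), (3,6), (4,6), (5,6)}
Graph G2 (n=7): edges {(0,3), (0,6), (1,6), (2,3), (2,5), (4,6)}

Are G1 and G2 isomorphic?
No, not isomorphic

The graphs are NOT isomorphic.

Counting triangles (3-cliques): G1 has 1, G2 has 0.
Triangle count is an isomorphism invariant, so differing triangle counts rule out isomorphism.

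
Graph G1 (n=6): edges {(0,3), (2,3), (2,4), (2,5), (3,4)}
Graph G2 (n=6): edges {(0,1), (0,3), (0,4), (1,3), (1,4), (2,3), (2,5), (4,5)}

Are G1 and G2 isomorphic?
No, not isomorphic

The graphs are NOT isomorphic.

Counting triangles (3-cliques): G1 has 1, G2 has 2.
Triangle count is an isomorphism invariant, so differing triangle counts rule out isomorphism.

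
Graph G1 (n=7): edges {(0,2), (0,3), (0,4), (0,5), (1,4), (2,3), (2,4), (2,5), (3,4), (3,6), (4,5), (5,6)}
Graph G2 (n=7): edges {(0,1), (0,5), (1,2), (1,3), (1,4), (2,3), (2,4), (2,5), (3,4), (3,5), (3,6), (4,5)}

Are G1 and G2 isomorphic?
Yes, isomorphic

The graphs are isomorphic.
One valid mapping φ: V(G1) → V(G2): 0→4, 1→6, 2→2, 3→5, 4→3, 5→1, 6→0

Verify φ preserves adjacency — for each edge of G1, its image is an edge of G2:
  (0,2) → (φ(0),φ(2)) = (2,4) ∈ E(G2) ✓
  (0,3) → (φ(0),φ(3)) = (4,5) ∈ E(G2) ✓
  (0,4) → (φ(0),φ(4)) = (3,4) ∈ E(G2) ✓
  (0,5) → (φ(0),φ(5)) = (1,4) ∈ E(G2) ✓
  (1,4) → (φ(1),φ(4)) = (3,6) ∈ E(G2) ✓
  (2,3) → (φ(2),φ(3)) = (2,5) ∈ E(G2) ✓
  (2,4) → (φ(2),φ(4)) = (2,3) ∈ E(G2) ✓
  (2,5) → (φ(2),φ(5)) = (1,2) ∈ E(G2) ✓
  (3,4) → (φ(3),φ(4)) = (3,5) ∈ E(G2) ✓
  (3,6) → (φ(3),φ(6)) = (0,5) ∈ E(G2) ✓
  (4,5) → (φ(4),φ(5)) = (1,3) ∈ E(G2) ✓
  (5,6) → (φ(5),φ(6)) = (0,1) ∈ E(G2) ✓
All 12 edges of G1 map to edges of G2, and |E(G1)| = |E(G2)| = 12, so φ is a bijection on edges as well as vertices. Hence G1 ≅ G2.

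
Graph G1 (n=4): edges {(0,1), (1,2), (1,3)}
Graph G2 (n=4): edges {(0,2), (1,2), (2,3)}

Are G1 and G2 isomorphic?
Yes, isomorphic

The graphs are isomorphic.
One valid mapping φ: V(G1) → V(G2): 0→1, 1→2, 2→3, 3→0

Verify φ preserves adjacency — for each edge of G1, its image is an edge of G2:
  (0,1) → (φ(0),φ(1)) = (1,2) ∈ E(G2) ✓
  (1,2) → (φ(1),φ(2)) = (2,3) ∈ E(G2) ✓
  (1,3) → (φ(1),φ(3)) = (0,2) ∈ E(G2) ✓
All 3 edges of G1 map to edges of G2, and |E(G1)| = |E(G2)| = 3, so φ is a bijection on edges as well as vertices. Hence G1 ≅ G2.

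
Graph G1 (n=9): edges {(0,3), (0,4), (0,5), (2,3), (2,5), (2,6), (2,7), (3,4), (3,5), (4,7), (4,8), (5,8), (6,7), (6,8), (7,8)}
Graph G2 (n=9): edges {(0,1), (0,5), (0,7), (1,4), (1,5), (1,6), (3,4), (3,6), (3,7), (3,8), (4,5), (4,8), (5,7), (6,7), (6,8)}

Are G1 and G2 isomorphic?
Yes, isomorphic

The graphs are isomorphic.
One valid mapping φ: V(G1) → V(G2): 0→0, 1→2, 2→4, 3→5, 4→7, 5→1, 6→8, 7→3, 8→6

Verify φ preserves adjacency — for each edge of G1, its image is an edge of G2:
  (0,3) → (φ(0),φ(3)) = (0,5) ∈ E(G2) ✓
  (0,4) → (φ(0),φ(4)) = (0,7) ∈ E(G2) ✓
  (0,5) → (φ(0),φ(5)) = (0,1) ∈ E(G2) ✓
  (2,3) → (φ(2),φ(3)) = (4,5) ∈ E(G2) ✓
  (2,5) → (φ(2),φ(5)) = (1,4) ∈ E(G2) ✓
  (2,6) → (φ(2),φ(6)) = (4,8) ∈ E(G2) ✓
  (2,7) → (φ(2),φ(7)) = (3,4) ∈ E(G2) ✓
  (3,4) → (φ(3),φ(4)) = (5,7) ∈ E(G2) ✓
  (3,5) → (φ(3),φ(5)) = (1,5) ∈ E(G2) ✓
  (4,7) → (φ(4),φ(7)) = (3,7) ∈ E(G2) ✓
  (4,8) → (φ(4),φ(8)) = (6,7) ∈ E(G2) ✓
  (5,8) → (φ(5),φ(8)) = (1,6) ∈ E(G2) ✓
  (6,7) → (φ(6),φ(7)) = (3,8) ∈ E(G2) ✓
  (6,8) → (φ(6),φ(8)) = (6,8) ∈ E(G2) ✓
  (7,8) → (φ(7),φ(8)) = (3,6) ∈ E(G2) ✓
All 15 edges of G1 map to edges of G2, and |E(G1)| = |E(G2)| = 15, so φ is a bijection on edges as well as vertices. Hence G1 ≅ G2.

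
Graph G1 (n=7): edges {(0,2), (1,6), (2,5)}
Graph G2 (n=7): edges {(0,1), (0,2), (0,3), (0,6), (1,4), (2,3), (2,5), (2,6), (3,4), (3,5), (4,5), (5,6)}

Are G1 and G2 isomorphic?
No, not isomorphic

The graphs are NOT isomorphic.

Counting triangles (3-cliques): G1 has 0, G2 has 5.
Triangle count is an isomorphism invariant, so differing triangle counts rule out isomorphism.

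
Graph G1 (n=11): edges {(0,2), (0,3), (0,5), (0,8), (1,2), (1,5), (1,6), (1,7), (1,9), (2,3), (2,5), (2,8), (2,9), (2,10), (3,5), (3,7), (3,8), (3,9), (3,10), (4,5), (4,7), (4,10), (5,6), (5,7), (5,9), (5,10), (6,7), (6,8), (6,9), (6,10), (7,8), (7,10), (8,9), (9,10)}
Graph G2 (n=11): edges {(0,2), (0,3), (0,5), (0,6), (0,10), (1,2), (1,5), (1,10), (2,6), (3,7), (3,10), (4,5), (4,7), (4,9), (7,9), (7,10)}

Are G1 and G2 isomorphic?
No, not isomorphic

The graphs are NOT isomorphic.

Connected components of G1: 1 component(s) with vertex sets [[0, 1, 2, 3, 4, 5, 6, 7, 8, 9, 10]], sizes [11].
Connected components of G2: 2 component(s) with vertex sets [[8], [0, 1, 2, 3, 4, 5, 6, 7, 9, 10]], sizes [1, 10].
The number of connected components (and the multiset of component sizes) is an isomorphism invariant — an isomorphism maps each component of G1 bijectively onto a component of G2. Since G1 has 1 component(s) and G2 has 2, they cannot be isomorphic.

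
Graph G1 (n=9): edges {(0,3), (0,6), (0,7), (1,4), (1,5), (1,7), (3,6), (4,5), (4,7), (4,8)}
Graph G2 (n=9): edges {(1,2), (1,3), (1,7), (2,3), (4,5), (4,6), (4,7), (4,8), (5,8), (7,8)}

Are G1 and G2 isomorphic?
Yes, isomorphic

The graphs are isomorphic.
One valid mapping φ: V(G1) → V(G2): 0→1, 1→8, 2→0, 3→3, 4→4, 5→5, 6→2, 7→7, 8→6

Verify φ preserves adjacency — for each edge of G1, its image is an edge of G2:
  (0,3) → (φ(0),φ(3)) = (1,3) ∈ E(G2) ✓
  (0,6) → (φ(0),φ(6)) = (1,2) ∈ E(G2) ✓
  (0,7) → (φ(0),φ(7)) = (1,7) ∈ E(G2) ✓
  (1,4) → (φ(1),φ(4)) = (4,8) ∈ E(G2) ✓
  (1,5) → (φ(1),φ(5)) = (5,8) ∈ E(G2) ✓
  (1,7) → (φ(1),φ(7)) = (7,8) ∈ E(G2) ✓
  (3,6) → (φ(3),φ(6)) = (2,3) ∈ E(G2) ✓
  (4,5) → (φ(4),φ(5)) = (4,5) ∈ E(G2) ✓
  (4,7) → (φ(4),φ(7)) = (4,7) ∈ E(G2) ✓
  (4,8) → (φ(4),φ(8)) = (4,6) ∈ E(G2) ✓
All 10 edges of G1 map to edges of G2, and |E(G1)| = |E(G2)| = 10, so φ is a bijection on edges as well as vertices. Hence G1 ≅ G2.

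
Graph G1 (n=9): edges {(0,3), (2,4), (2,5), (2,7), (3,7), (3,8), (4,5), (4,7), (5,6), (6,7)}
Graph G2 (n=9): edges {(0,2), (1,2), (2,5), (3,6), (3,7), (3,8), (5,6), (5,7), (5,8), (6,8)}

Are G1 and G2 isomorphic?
Yes, isomorphic

The graphs are isomorphic.
One valid mapping φ: V(G1) → V(G2): 0→0, 1→4, 2→6, 3→2, 4→8, 5→3, 6→7, 7→5, 8→1

Verify φ preserves adjacency — for each edge of G1, its image is an edge of G2:
  (0,3) → (φ(0),φ(3)) = (0,2) ∈ E(G2) ✓
  (2,4) → (φ(2),φ(4)) = (6,8) ∈ E(G2) ✓
  (2,5) → (φ(2),φ(5)) = (3,6) ∈ E(G2) ✓
  (2,7) → (φ(2),φ(7)) = (5,6) ∈ E(G2) ✓
  (3,7) → (φ(3),φ(7)) = (2,5) ∈ E(G2) ✓
  (3,8) → (φ(3),φ(8)) = (1,2) ∈ E(G2) ✓
  (4,5) → (φ(4),φ(5)) = (3,8) ∈ E(G2) ✓
  (4,7) → (φ(4),φ(7)) = (5,8) ∈ E(G2) ✓
  (5,6) → (φ(5),φ(6)) = (3,7) ∈ E(G2) ✓
  (6,7) → (φ(6),φ(7)) = (5,7) ∈ E(G2) ✓
All 10 edges of G1 map to edges of G2, and |E(G1)| = |E(G2)| = 10, so φ is a bijection on edges as well as vertices. Hence G1 ≅ G2.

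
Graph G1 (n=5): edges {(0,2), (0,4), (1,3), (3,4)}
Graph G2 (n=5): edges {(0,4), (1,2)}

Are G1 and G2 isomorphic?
No, not isomorphic

The graphs are NOT isomorphic.

Degrees in G1: deg(0)=2, deg(1)=1, deg(2)=1, deg(3)=2, deg(4)=2.
Sorted degree sequence of G1: [2, 2, 2, 1, 1].
Degrees in G2: deg(0)=1, deg(1)=1, deg(2)=1, deg(3)=0, deg(4)=1.
Sorted degree sequence of G2: [1, 1, 1, 1, 0].
The (sorted) degree sequence is an isomorphism invariant, so since G1 and G2 have different degree sequences they cannot be isomorphic.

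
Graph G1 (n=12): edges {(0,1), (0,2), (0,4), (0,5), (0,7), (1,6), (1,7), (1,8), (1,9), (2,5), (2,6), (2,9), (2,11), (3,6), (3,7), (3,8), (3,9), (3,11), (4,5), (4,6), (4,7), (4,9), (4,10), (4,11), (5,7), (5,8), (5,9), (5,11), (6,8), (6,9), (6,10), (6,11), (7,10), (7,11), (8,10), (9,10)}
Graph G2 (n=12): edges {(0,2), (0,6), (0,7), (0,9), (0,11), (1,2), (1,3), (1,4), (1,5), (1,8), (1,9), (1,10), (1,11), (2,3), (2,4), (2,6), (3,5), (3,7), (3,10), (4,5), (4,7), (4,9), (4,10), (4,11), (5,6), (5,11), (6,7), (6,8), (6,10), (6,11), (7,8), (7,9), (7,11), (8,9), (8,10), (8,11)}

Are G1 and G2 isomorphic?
Yes, isomorphic

The graphs are isomorphic.
One valid mapping φ: V(G1) → V(G2): 0→0, 1→2, 2→9, 3→10, 4→11, 5→7, 6→1, 7→6, 8→3, 9→4, 10→5, 11→8

Verify φ preserves adjacency — for each edge of G1, its image is an edge of G2:
  (0,1) → (φ(0),φ(1)) = (0,2) ∈ E(G2) ✓
  (0,2) → (φ(0),φ(2)) = (0,9) ∈ E(G2) ✓
  (0,4) → (φ(0),φ(4)) = (0,11) ∈ E(G2) ✓
  (0,5) → (φ(0),φ(5)) = (0,7) ∈ E(G2) ✓
  (0,7) → (φ(0),φ(7)) = (0,6) ∈ E(G2) ✓
  (1,6) → (φ(1),φ(6)) = (1,2) ∈ E(G2) ✓
  (1,7) → (φ(1),φ(7)) = (2,6) ∈ E(G2) ✓
  (1,8) → (φ(1),φ(8)) = (2,3) ∈ E(G2) ✓
  (1,9) → (φ(1),φ(9)) = (2,4) ∈ E(G2) ✓
  (2,5) → (φ(2),φ(5)) = (7,9) ∈ E(G2) ✓
  (2,6) → (φ(2),φ(6)) = (1,9) ∈ E(G2) ✓
  (2,9) → (φ(2),φ(9)) = (4,9) ∈ E(G2) ✓
  (2,11) → (φ(2),φ(11)) = (8,9) ∈ E(G2) ✓
  (3,6) → (φ(3),φ(6)) = (1,10) ∈ E(G2) ✓
  (3,7) → (φ(3),φ(7)) = (6,10) ∈ E(G2) ✓
  (3,8) → (φ(3),φ(8)) = (3,10) ∈ E(G2) ✓
  (3,9) → (φ(3),φ(9)) = (4,10) ∈ E(G2) ✓
  (3,11) → (φ(3),φ(11)) = (8,10) ∈ E(G2) ✓
  (4,5) → (φ(4),φ(5)) = (7,11) ∈ E(G2) ✓
  (4,6) → (φ(4),φ(6)) = (1,11) ∈ E(G2) ✓
  (4,7) → (φ(4),φ(7)) = (6,11) ∈ E(G2) ✓
  (4,9) → (φ(4),φ(9)) = (4,11) ∈ E(G2) ✓
  (4,10) → (φ(4),φ(10)) = (5,11) ∈ E(G2) ✓
  (4,11) → (φ(4),φ(11)) = (8,11) ∈ E(G2) ✓
  (5,7) → (φ(5),φ(7)) = (6,7) ∈ E(G2) ✓
  (5,8) → (φ(5),φ(8)) = (3,7) ∈ E(G2) ✓
  (5,9) → (φ(5),φ(9)) = (4,7) ∈ E(G2) ✓
  (5,11) → (φ(5),φ(11)) = (7,8) ∈ E(G2) ✓
  (6,8) → (φ(6),φ(8)) = (1,3) ∈ E(G2) ✓
  (6,9) → (φ(6),φ(9)) = (1,4) ∈ E(G2) ✓
  (6,10) → (φ(6),φ(10)) = (1,5) ∈ E(G2) ✓
  (6,11) → (φ(6),φ(11)) = (1,8) ∈ E(G2) ✓
  (7,10) → (φ(7),φ(10)) = (5,6) ∈ E(G2) ✓
  (7,11) → (φ(7),φ(11)) = (6,8) ∈ E(G2) ✓
  (8,10) → (φ(8),φ(10)) = (3,5) ∈ E(G2) ✓
  (9,10) → (φ(9),φ(10)) = (4,5) ∈ E(G2) ✓
All 36 edges of G1 map to edges of G2, and |E(G1)| = |E(G2)| = 36, so φ is a bijection on edges as well as vertices. Hence G1 ≅ G2.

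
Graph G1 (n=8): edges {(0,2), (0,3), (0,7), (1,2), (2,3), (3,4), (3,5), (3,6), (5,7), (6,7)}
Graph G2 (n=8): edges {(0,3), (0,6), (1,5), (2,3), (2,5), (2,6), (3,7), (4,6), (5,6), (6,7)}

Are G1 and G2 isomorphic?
Yes, isomorphic

The graphs are isomorphic.
One valid mapping φ: V(G1) → V(G2): 0→2, 1→1, 2→5, 3→6, 4→4, 5→0, 6→7, 7→3

Verify φ preserves adjacency — for each edge of G1, its image is an edge of G2:
  (0,2) → (φ(0),φ(2)) = (2,5) ∈ E(G2) ✓
  (0,3) → (φ(0),φ(3)) = (2,6) ∈ E(G2) ✓
  (0,7) → (φ(0),φ(7)) = (2,3) ∈ E(G2) ✓
  (1,2) → (φ(1),φ(2)) = (1,5) ∈ E(G2) ✓
  (2,3) → (φ(2),φ(3)) = (5,6) ∈ E(G2) ✓
  (3,4) → (φ(3),φ(4)) = (4,6) ∈ E(G2) ✓
  (3,5) → (φ(3),φ(5)) = (0,6) ∈ E(G2) ✓
  (3,6) → (φ(3),φ(6)) = (6,7) ∈ E(G2) ✓
  (5,7) → (φ(5),φ(7)) = (0,3) ∈ E(G2) ✓
  (6,7) → (φ(6),φ(7)) = (3,7) ∈ E(G2) ✓
All 10 edges of G1 map to edges of G2, and |E(G1)| = |E(G2)| = 10, so φ is a bijection on edges as well as vertices. Hence G1 ≅ G2.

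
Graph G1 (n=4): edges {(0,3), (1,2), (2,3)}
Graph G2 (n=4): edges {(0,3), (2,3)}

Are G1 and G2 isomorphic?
No, not isomorphic

The graphs are NOT isomorphic.

Degrees in G1: deg(0)=1, deg(1)=1, deg(2)=2, deg(3)=2.
Sorted degree sequence of G1: [2, 2, 1, 1].
Degrees in G2: deg(0)=1, deg(1)=0, deg(2)=1, deg(3)=2.
Sorted degree sequence of G2: [2, 1, 1, 0].
The (sorted) degree sequence is an isomorphism invariant, so since G1 and G2 have different degree sequences they cannot be isomorphic.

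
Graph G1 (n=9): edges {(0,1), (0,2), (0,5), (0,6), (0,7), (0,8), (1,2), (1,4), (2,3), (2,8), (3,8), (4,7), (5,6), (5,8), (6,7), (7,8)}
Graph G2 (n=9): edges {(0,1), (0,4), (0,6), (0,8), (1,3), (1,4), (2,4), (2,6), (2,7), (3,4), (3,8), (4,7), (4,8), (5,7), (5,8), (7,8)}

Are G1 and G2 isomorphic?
Yes, isomorphic

The graphs are isomorphic.
One valid mapping φ: V(G1) → V(G2): 0→4, 1→2, 2→7, 3→5, 4→6, 5→3, 6→1, 7→0, 8→8

Verify φ preserves adjacency — for each edge of G1, its image is an edge of G2:
  (0,1) → (φ(0),φ(1)) = (2,4) ∈ E(G2) ✓
  (0,2) → (φ(0),φ(2)) = (4,7) ∈ E(G2) ✓
  (0,5) → (φ(0),φ(5)) = (3,4) ∈ E(G2) ✓
  (0,6) → (φ(0),φ(6)) = (1,4) ∈ E(G2) ✓
  (0,7) → (φ(0),φ(7)) = (0,4) ∈ E(G2) ✓
  (0,8) → (φ(0),φ(8)) = (4,8) ∈ E(G2) ✓
  (1,2) → (φ(1),φ(2)) = (2,7) ∈ E(G2) ✓
  (1,4) → (φ(1),φ(4)) = (2,6) ∈ E(G2) ✓
  (2,3) → (φ(2),φ(3)) = (5,7) ∈ E(G2) ✓
  (2,8) → (φ(2),φ(8)) = (7,8) ∈ E(G2) ✓
  (3,8) → (φ(3),φ(8)) = (5,8) ∈ E(G2) ✓
  (4,7) → (φ(4),φ(7)) = (0,6) ∈ E(G2) ✓
  (5,6) → (φ(5),φ(6)) = (1,3) ∈ E(G2) ✓
  (5,8) → (φ(5),φ(8)) = (3,8) ∈ E(G2) ✓
  (6,7) → (φ(6),φ(7)) = (0,1) ∈ E(G2) ✓
  (7,8) → (φ(7),φ(8)) = (0,8) ∈ E(G2) ✓
All 16 edges of G1 map to edges of G2, and |E(G1)| = |E(G2)| = 16, so φ is a bijection on edges as well as vertices. Hence G1 ≅ G2.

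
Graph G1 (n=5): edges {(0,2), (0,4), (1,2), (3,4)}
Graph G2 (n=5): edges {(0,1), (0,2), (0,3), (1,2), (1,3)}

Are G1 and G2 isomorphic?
No, not isomorphic

The graphs are NOT isomorphic.

Degrees in G1: deg(0)=2, deg(1)=1, deg(2)=2, deg(3)=1, deg(4)=2.
Sorted degree sequence of G1: [2, 2, 2, 1, 1].
Degrees in G2: deg(0)=3, deg(1)=3, deg(2)=2, deg(3)=2, deg(4)=0.
Sorted degree sequence of G2: [3, 3, 2, 2, 0].
The (sorted) degree sequence is an isomorphism invariant, so since G1 and G2 have different degree sequences they cannot be isomorphic.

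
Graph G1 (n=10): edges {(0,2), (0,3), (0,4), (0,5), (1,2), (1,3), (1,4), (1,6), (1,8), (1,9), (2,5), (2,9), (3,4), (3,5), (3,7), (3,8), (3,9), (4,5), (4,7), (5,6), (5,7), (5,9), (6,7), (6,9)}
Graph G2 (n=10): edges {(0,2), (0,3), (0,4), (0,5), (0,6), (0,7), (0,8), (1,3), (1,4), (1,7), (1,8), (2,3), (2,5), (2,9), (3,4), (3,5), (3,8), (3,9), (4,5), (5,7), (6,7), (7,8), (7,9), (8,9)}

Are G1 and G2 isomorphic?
Yes, isomorphic

The graphs are isomorphic.
One valid mapping φ: V(G1) → V(G2): 0→2, 1→7, 2→9, 3→0, 4→5, 5→3, 6→1, 7→4, 8→6, 9→8

Verify φ preserves adjacency — for each edge of G1, its image is an edge of G2:
  (0,2) → (φ(0),φ(2)) = (2,9) ∈ E(G2) ✓
  (0,3) → (φ(0),φ(3)) = (0,2) ∈ E(G2) ✓
  (0,4) → (φ(0),φ(4)) = (2,5) ∈ E(G2) ✓
  (0,5) → (φ(0),φ(5)) = (2,3) ∈ E(G2) ✓
  (1,2) → (φ(1),φ(2)) = (7,9) ∈ E(G2) ✓
  (1,3) → (φ(1),φ(3)) = (0,7) ∈ E(G2) ✓
  (1,4) → (φ(1),φ(4)) = (5,7) ∈ E(G2) ✓
  (1,6) → (φ(1),φ(6)) = (1,7) ∈ E(G2) ✓
  (1,8) → (φ(1),φ(8)) = (6,7) ∈ E(G2) ✓
  (1,9) → (φ(1),φ(9)) = (7,8) ∈ E(G2) ✓
  (2,5) → (φ(2),φ(5)) = (3,9) ∈ E(G2) ✓
  (2,9) → (φ(2),φ(9)) = (8,9) ∈ E(G2) ✓
  (3,4) → (φ(3),φ(4)) = (0,5) ∈ E(G2) ✓
  (3,5) → (φ(3),φ(5)) = (0,3) ∈ E(G2) ✓
  (3,7) → (φ(3),φ(7)) = (0,4) ∈ E(G2) ✓
  (3,8) → (φ(3),φ(8)) = (0,6) ∈ E(G2) ✓
  (3,9) → (φ(3),φ(9)) = (0,8) ∈ E(G2) ✓
  (4,5) → (φ(4),φ(5)) = (3,5) ∈ E(G2) ✓
  (4,7) → (φ(4),φ(7)) = (4,5) ∈ E(G2) ✓
  (5,6) → (φ(5),φ(6)) = (1,3) ∈ E(G2) ✓
  (5,7) → (φ(5),φ(7)) = (3,4) ∈ E(G2) ✓
  (5,9) → (φ(5),φ(9)) = (3,8) ∈ E(G2) ✓
  (6,7) → (φ(6),φ(7)) = (1,4) ∈ E(G2) ✓
  (6,9) → (φ(6),φ(9)) = (1,8) ∈ E(G2) ✓
All 24 edges of G1 map to edges of G2, and |E(G1)| = |E(G2)| = 24, so φ is a bijection on edges as well as vertices. Hence G1 ≅ G2.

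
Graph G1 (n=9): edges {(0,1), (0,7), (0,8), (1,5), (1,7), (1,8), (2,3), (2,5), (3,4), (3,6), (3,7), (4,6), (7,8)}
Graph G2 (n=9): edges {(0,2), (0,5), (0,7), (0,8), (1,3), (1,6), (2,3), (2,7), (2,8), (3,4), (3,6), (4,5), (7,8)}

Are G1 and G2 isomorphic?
Yes, isomorphic

The graphs are isomorphic.
One valid mapping φ: V(G1) → V(G2): 0→8, 1→0, 2→4, 3→3, 4→6, 5→5, 6→1, 7→2, 8→7

Verify φ preserves adjacency — for each edge of G1, its image is an edge of G2:
  (0,1) → (φ(0),φ(1)) = (0,8) ∈ E(G2) ✓
  (0,7) → (φ(0),φ(7)) = (2,8) ∈ E(G2) ✓
  (0,8) → (φ(0),φ(8)) = (7,8) ∈ E(G2) ✓
  (1,5) → (φ(1),φ(5)) = (0,5) ∈ E(G2) ✓
  (1,7) → (φ(1),φ(7)) = (0,2) ∈ E(G2) ✓
  (1,8) → (φ(1),φ(8)) = (0,7) ∈ E(G2) ✓
  (2,3) → (φ(2),φ(3)) = (3,4) ∈ E(G2) ✓
  (2,5) → (φ(2),φ(5)) = (4,5) ∈ E(G2) ✓
  (3,4) → (φ(3),φ(4)) = (3,6) ∈ E(G2) ✓
  (3,6) → (φ(3),φ(6)) = (1,3) ∈ E(G2) ✓
  (3,7) → (φ(3),φ(7)) = (2,3) ∈ E(G2) ✓
  (4,6) → (φ(4),φ(6)) = (1,6) ∈ E(G2) ✓
  (7,8) → (φ(7),φ(8)) = (2,7) ∈ E(G2) ✓
All 13 edges of G1 map to edges of G2, and |E(G1)| = |E(G2)| = 13, so φ is a bijection on edges as well as vertices. Hence G1 ≅ G2.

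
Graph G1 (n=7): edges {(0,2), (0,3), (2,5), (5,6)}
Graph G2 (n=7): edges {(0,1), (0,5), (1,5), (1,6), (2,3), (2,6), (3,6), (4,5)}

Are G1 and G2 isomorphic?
No, not isomorphic

The graphs are NOT isomorphic.

Degrees in G1: deg(0)=2, deg(1)=0, deg(2)=2, deg(3)=1, deg(4)=0, deg(5)=2, deg(6)=1.
Sorted degree sequence of G1: [2, 2, 2, 1, 1, 0, 0].
Degrees in G2: deg(0)=2, deg(1)=3, deg(2)=2, deg(3)=2, deg(4)=1, deg(5)=3, deg(6)=3.
Sorted degree sequence of G2: [3, 3, 3, 2, 2, 2, 1].
The (sorted) degree sequence is an isomorphism invariant, so since G1 and G2 have different degree sequences they cannot be isomorphic.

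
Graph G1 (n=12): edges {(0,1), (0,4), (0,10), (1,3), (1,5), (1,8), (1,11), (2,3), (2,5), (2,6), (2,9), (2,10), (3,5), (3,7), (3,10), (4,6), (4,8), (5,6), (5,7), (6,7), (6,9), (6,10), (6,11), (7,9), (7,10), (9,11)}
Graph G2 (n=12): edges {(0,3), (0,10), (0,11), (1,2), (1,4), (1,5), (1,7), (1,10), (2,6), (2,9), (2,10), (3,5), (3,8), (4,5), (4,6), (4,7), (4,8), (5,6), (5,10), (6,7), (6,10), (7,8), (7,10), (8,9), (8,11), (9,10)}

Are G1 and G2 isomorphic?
Yes, isomorphic

The graphs are isomorphic.
One valid mapping φ: V(G1) → V(G2): 0→3, 1→8, 2→6, 3→4, 4→0, 5→7, 6→10, 7→1, 8→11, 9→2, 10→5, 11→9

Verify φ preserves adjacency — for each edge of G1, its image is an edge of G2:
  (0,1) → (φ(0),φ(1)) = (3,8) ∈ E(G2) ✓
  (0,4) → (φ(0),φ(4)) = (0,3) ∈ E(G2) ✓
  (0,10) → (φ(0),φ(10)) = (3,5) ∈ E(G2) ✓
  (1,3) → (φ(1),φ(3)) = (4,8) ∈ E(G2) ✓
  (1,5) → (φ(1),φ(5)) = (7,8) ∈ E(G2) ✓
  (1,8) → (φ(1),φ(8)) = (8,11) ∈ E(G2) ✓
  (1,11) → (φ(1),φ(11)) = (8,9) ∈ E(G2) ✓
  (2,3) → (φ(2),φ(3)) = (4,6) ∈ E(G2) ✓
  (2,5) → (φ(2),φ(5)) = (6,7) ∈ E(G2) ✓
  (2,6) → (φ(2),φ(6)) = (6,10) ∈ E(G2) ✓
  (2,9) → (φ(2),φ(9)) = (2,6) ∈ E(G2) ✓
  (2,10) → (φ(2),φ(10)) = (5,6) ∈ E(G2) ✓
  (3,5) → (φ(3),φ(5)) = (4,7) ∈ E(G2) ✓
  (3,7) → (φ(3),φ(7)) = (1,4) ∈ E(G2) ✓
  (3,10) → (φ(3),φ(10)) = (4,5) ∈ E(G2) ✓
  (4,6) → (φ(4),φ(6)) = (0,10) ∈ E(G2) ✓
  (4,8) → (φ(4),φ(8)) = (0,11) ∈ E(G2) ✓
  (5,6) → (φ(5),φ(6)) = (7,10) ∈ E(G2) ✓
  (5,7) → (φ(5),φ(7)) = (1,7) ∈ E(G2) ✓
  (6,7) → (φ(6),φ(7)) = (1,10) ∈ E(G2) ✓
  (6,9) → (φ(6),φ(9)) = (2,10) ∈ E(G2) ✓
  (6,10) → (φ(6),φ(10)) = (5,10) ∈ E(G2) ✓
  (6,11) → (φ(6),φ(11)) = (9,10) ∈ E(G2) ✓
  (7,9) → (φ(7),φ(9)) = (1,2) ∈ E(G2) ✓
  (7,10) → (φ(7),φ(10)) = (1,5) ∈ E(G2) ✓
  (9,11) → (φ(9),φ(11)) = (2,9) ∈ E(G2) ✓
All 26 edges of G1 map to edges of G2, and |E(G1)| = |E(G2)| = 26, so φ is a bijection on edges as well as vertices. Hence G1 ≅ G2.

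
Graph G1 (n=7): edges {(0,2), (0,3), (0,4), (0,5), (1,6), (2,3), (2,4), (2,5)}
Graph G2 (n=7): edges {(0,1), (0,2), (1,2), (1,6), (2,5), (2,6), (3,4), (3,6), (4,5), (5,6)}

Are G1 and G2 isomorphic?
No, not isomorphic

The graphs are NOT isomorphic.

Connected components of G1: 2 component(s) with vertex sets [[1, 6], [0, 2, 3, 4, 5]], sizes [2, 5].
Connected components of G2: 1 component(s) with vertex sets [[0, 1, 2, 3, 4, 5, 6]], sizes [7].
The number of connected components (and the multiset of component sizes) is an isomorphism invariant — an isomorphism maps each component of G1 bijectively onto a component of G2. Since G1 has 2 component(s) and G2 has 1, they cannot be isomorphic.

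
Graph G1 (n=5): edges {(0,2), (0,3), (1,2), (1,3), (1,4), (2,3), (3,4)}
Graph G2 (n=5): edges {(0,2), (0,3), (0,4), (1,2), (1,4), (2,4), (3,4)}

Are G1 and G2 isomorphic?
Yes, isomorphic

The graphs are isomorphic.
One valid mapping φ: V(G1) → V(G2): 0→1, 1→0, 2→2, 3→4, 4→3

Verify φ preserves adjacency — for each edge of G1, its image is an edge of G2:
  (0,2) → (φ(0),φ(2)) = (1,2) ∈ E(G2) ✓
  (0,3) → (φ(0),φ(3)) = (1,4) ∈ E(G2) ✓
  (1,2) → (φ(1),φ(2)) = (0,2) ∈ E(G2) ✓
  (1,3) → (φ(1),φ(3)) = (0,4) ∈ E(G2) ✓
  (1,4) → (φ(1),φ(4)) = (0,3) ∈ E(G2) ✓
  (2,3) → (φ(2),φ(3)) = (2,4) ∈ E(G2) ✓
  (3,4) → (φ(3),φ(4)) = (3,4) ∈ E(G2) ✓
All 7 edges of G1 map to edges of G2, and |E(G1)| = |E(G2)| = 7, so φ is a bijection on edges as well as vertices. Hence G1 ≅ G2.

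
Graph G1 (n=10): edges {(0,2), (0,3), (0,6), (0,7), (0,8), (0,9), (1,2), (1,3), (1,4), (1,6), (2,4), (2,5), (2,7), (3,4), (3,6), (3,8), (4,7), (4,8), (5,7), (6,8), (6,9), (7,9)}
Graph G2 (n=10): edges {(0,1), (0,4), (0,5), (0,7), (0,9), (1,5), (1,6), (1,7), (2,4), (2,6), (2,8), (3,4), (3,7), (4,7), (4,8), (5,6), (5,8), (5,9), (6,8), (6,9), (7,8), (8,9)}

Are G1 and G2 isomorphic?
Yes, isomorphic

The graphs are isomorphic.
One valid mapping φ: V(G1) → V(G2): 0→8, 1→1, 2→7, 3→5, 4→0, 5→3, 6→6, 7→4, 8→9, 9→2

Verify φ preserves adjacency — for each edge of G1, its image is an edge of G2:
  (0,2) → (φ(0),φ(2)) = (7,8) ∈ E(G2) ✓
  (0,3) → (φ(0),φ(3)) = (5,8) ∈ E(G2) ✓
  (0,6) → (φ(0),φ(6)) = (6,8) ∈ E(G2) ✓
  (0,7) → (φ(0),φ(7)) = (4,8) ∈ E(G2) ✓
  (0,8) → (φ(0),φ(8)) = (8,9) ∈ E(G2) ✓
  (0,9) → (φ(0),φ(9)) = (2,8) ∈ E(G2) ✓
  (1,2) → (φ(1),φ(2)) = (1,7) ∈ E(G2) ✓
  (1,3) → (φ(1),φ(3)) = (1,5) ∈ E(G2) ✓
  (1,4) → (φ(1),φ(4)) = (0,1) ∈ E(G2) ✓
  (1,6) → (φ(1),φ(6)) = (1,6) ∈ E(G2) ✓
  (2,4) → (φ(2),φ(4)) = (0,7) ∈ E(G2) ✓
  (2,5) → (φ(2),φ(5)) = (3,7) ∈ E(G2) ✓
  (2,7) → (φ(2),φ(7)) = (4,7) ∈ E(G2) ✓
  (3,4) → (φ(3),φ(4)) = (0,5) ∈ E(G2) ✓
  (3,6) → (φ(3),φ(6)) = (5,6) ∈ E(G2) ✓
  (3,8) → (φ(3),φ(8)) = (5,9) ∈ E(G2) ✓
  (4,7) → (φ(4),φ(7)) = (0,4) ∈ E(G2) ✓
  (4,8) → (φ(4),φ(8)) = (0,9) ∈ E(G2) ✓
  (5,7) → (φ(5),φ(7)) = (3,4) ∈ E(G2) ✓
  (6,8) → (φ(6),φ(8)) = (6,9) ∈ E(G2) ✓
  (6,9) → (φ(6),φ(9)) = (2,6) ∈ E(G2) ✓
  (7,9) → (φ(7),φ(9)) = (2,4) ∈ E(G2) ✓
All 22 edges of G1 map to edges of G2, and |E(G1)| = |E(G2)| = 22, so φ is a bijection on edges as well as vertices. Hence G1 ≅ G2.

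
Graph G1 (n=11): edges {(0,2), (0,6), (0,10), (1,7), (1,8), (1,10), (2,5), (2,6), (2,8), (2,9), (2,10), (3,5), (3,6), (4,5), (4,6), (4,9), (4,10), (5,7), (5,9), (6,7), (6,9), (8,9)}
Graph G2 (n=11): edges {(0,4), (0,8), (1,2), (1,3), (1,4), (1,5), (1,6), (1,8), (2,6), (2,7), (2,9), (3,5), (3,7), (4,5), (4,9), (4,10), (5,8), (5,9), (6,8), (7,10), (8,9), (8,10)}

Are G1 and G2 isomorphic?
Yes, isomorphic

The graphs are isomorphic.
One valid mapping φ: V(G1) → V(G2): 0→6, 1→7, 2→1, 3→0, 4→9, 5→4, 6→8, 7→10, 8→3, 9→5, 10→2

Verify φ preserves adjacency — for each edge of G1, its image is an edge of G2:
  (0,2) → (φ(0),φ(2)) = (1,6) ∈ E(G2) ✓
  (0,6) → (φ(0),φ(6)) = (6,8) ∈ E(G2) ✓
  (0,10) → (φ(0),φ(10)) = (2,6) ∈ E(G2) ✓
  (1,7) → (φ(1),φ(7)) = (7,10) ∈ E(G2) ✓
  (1,8) → (φ(1),φ(8)) = (3,7) ∈ E(G2) ✓
  (1,10) → (φ(1),φ(10)) = (2,7) ∈ E(G2) ✓
  (2,5) → (φ(2),φ(5)) = (1,4) ∈ E(G2) ✓
  (2,6) → (φ(2),φ(6)) = (1,8) ∈ E(G2) ✓
  (2,8) → (φ(2),φ(8)) = (1,3) ∈ E(G2) ✓
  (2,9) → (φ(2),φ(9)) = (1,5) ∈ E(G2) ✓
  (2,10) → (φ(2),φ(10)) = (1,2) ∈ E(G2) ✓
  (3,5) → (φ(3),φ(5)) = (0,4) ∈ E(G2) ✓
  (3,6) → (φ(3),φ(6)) = (0,8) ∈ E(G2) ✓
  (4,5) → (φ(4),φ(5)) = (4,9) ∈ E(G2) ✓
  (4,6) → (φ(4),φ(6)) = (8,9) ∈ E(G2) ✓
  (4,9) → (φ(4),φ(9)) = (5,9) ∈ E(G2) ✓
  (4,10) → (φ(4),φ(10)) = (2,9) ∈ E(G2) ✓
  (5,7) → (φ(5),φ(7)) = (4,10) ∈ E(G2) ✓
  (5,9) → (φ(5),φ(9)) = (4,5) ∈ E(G2) ✓
  (6,7) → (φ(6),φ(7)) = (8,10) ∈ E(G2) ✓
  (6,9) → (φ(6),φ(9)) = (5,8) ∈ E(G2) ✓
  (8,9) → (φ(8),φ(9)) = (3,5) ∈ E(G2) ✓
All 22 edges of G1 map to edges of G2, and |E(G1)| = |E(G2)| = 22, so φ is a bijection on edges as well as vertices. Hence G1 ≅ G2.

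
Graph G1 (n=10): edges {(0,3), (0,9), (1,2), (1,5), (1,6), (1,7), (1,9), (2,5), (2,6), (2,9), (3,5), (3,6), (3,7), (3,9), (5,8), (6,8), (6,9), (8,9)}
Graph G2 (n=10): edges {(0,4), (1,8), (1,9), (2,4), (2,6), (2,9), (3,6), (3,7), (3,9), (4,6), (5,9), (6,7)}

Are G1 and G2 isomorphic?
No, not isomorphic

The graphs are NOT isomorphic.

Connected components of G1: 2 component(s) with vertex sets [[4], [0, 1, 2, 3, 5, 6, 7, 8, 9]], sizes [1, 9].
Connected components of G2: 1 component(s) with vertex sets [[0, 1, 2, 3, 4, 5, 6, 7, 8, 9]], sizes [10].
The number of connected components (and the multiset of component sizes) is an isomorphism invariant — an isomorphism maps each component of G1 bijectively onto a component of G2. Since G1 has 2 component(s) and G2 has 1, they cannot be isomorphic.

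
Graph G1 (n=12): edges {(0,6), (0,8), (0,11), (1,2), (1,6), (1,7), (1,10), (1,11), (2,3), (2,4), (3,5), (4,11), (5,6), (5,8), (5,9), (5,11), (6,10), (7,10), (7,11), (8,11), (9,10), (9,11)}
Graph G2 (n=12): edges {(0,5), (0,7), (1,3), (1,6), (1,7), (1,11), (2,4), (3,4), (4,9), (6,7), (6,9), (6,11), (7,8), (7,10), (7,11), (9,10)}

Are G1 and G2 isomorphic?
No, not isomorphic

The graphs are NOT isomorphic.

Counting triangles (3-cliques): G1 has 6, G2 has 4.
Triangle count is an isomorphism invariant, so differing triangle counts rule out isomorphism.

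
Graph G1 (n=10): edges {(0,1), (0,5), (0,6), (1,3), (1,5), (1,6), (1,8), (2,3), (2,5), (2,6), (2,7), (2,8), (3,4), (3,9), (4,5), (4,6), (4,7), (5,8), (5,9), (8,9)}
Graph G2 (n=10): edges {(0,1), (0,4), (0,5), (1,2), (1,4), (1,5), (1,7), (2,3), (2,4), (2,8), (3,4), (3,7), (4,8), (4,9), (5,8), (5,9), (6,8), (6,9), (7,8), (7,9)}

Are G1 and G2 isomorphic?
Yes, isomorphic

The graphs are isomorphic.
One valid mapping φ: V(G1) → V(G2): 0→0, 1→1, 2→8, 3→7, 4→9, 5→4, 6→5, 7→6, 8→2, 9→3

Verify φ preserves adjacency — for each edge of G1, its image is an edge of G2:
  (0,1) → (φ(0),φ(1)) = (0,1) ∈ E(G2) ✓
  (0,5) → (φ(0),φ(5)) = (0,4) ∈ E(G2) ✓
  (0,6) → (φ(0),φ(6)) = (0,5) ∈ E(G2) ✓
  (1,3) → (φ(1),φ(3)) = (1,7) ∈ E(G2) ✓
  (1,5) → (φ(1),φ(5)) = (1,4) ∈ E(G2) ✓
  (1,6) → (φ(1),φ(6)) = (1,5) ∈ E(G2) ✓
  (1,8) → (φ(1),φ(8)) = (1,2) ∈ E(G2) ✓
  (2,3) → (φ(2),φ(3)) = (7,8) ∈ E(G2) ✓
  (2,5) → (φ(2),φ(5)) = (4,8) ∈ E(G2) ✓
  (2,6) → (φ(2),φ(6)) = (5,8) ∈ E(G2) ✓
  (2,7) → (φ(2),φ(7)) = (6,8) ∈ E(G2) ✓
  (2,8) → (φ(2),φ(8)) = (2,8) ∈ E(G2) ✓
  (3,4) → (φ(3),φ(4)) = (7,9) ∈ E(G2) ✓
  (3,9) → (φ(3),φ(9)) = (3,7) ∈ E(G2) ✓
  (4,5) → (φ(4),φ(5)) = (4,9) ∈ E(G2) ✓
  (4,6) → (φ(4),φ(6)) = (5,9) ∈ E(G2) ✓
  (4,7) → (φ(4),φ(7)) = (6,9) ∈ E(G2) ✓
  (5,8) → (φ(5),φ(8)) = (2,4) ∈ E(G2) ✓
  (5,9) → (φ(5),φ(9)) = (3,4) ∈ E(G2) ✓
  (8,9) → (φ(8),φ(9)) = (2,3) ∈ E(G2) ✓
All 20 edges of G1 map to edges of G2, and |E(G1)| = |E(G2)| = 20, so φ is a bijection on edges as well as vertices. Hence G1 ≅ G2.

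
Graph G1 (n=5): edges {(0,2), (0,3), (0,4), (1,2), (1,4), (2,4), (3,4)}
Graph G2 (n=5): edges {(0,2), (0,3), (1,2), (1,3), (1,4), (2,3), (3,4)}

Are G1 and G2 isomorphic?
Yes, isomorphic

The graphs are isomorphic.
One valid mapping φ: V(G1) → V(G2): 0→1, 1→0, 2→2, 3→4, 4→3

Verify φ preserves adjacency — for each edge of G1, its image is an edge of G2:
  (0,2) → (φ(0),φ(2)) = (1,2) ∈ E(G2) ✓
  (0,3) → (φ(0),φ(3)) = (1,4) ∈ E(G2) ✓
  (0,4) → (φ(0),φ(4)) = (1,3) ∈ E(G2) ✓
  (1,2) → (φ(1),φ(2)) = (0,2) ∈ E(G2) ✓
  (1,4) → (φ(1),φ(4)) = (0,3) ∈ E(G2) ✓
  (2,4) → (φ(2),φ(4)) = (2,3) ∈ E(G2) ✓
  (3,4) → (φ(3),φ(4)) = (3,4) ∈ E(G2) ✓
All 7 edges of G1 map to edges of G2, and |E(G1)| = |E(G2)| = 7, so φ is a bijection on edges as well as vertices. Hence G1 ≅ G2.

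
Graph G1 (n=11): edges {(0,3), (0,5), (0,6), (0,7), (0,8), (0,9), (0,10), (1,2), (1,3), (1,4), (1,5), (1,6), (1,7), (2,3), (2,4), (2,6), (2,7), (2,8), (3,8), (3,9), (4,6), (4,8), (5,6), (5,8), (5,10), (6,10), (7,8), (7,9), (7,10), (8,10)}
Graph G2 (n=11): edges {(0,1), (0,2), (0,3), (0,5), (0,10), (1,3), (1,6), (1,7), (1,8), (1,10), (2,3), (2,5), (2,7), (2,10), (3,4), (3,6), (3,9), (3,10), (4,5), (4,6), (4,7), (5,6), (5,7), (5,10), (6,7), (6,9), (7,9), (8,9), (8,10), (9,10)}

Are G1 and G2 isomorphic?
Yes, isomorphic

The graphs are isomorphic.
One valid mapping φ: V(G1) → V(G2): 0→10, 1→7, 2→6, 3→9, 4→4, 5→2, 6→5, 7→1, 8→3, 9→8, 10→0

Verify φ preserves adjacency — for each edge of G1, its image is an edge of G2:
  (0,3) → (φ(0),φ(3)) = (9,10) ∈ E(G2) ✓
  (0,5) → (φ(0),φ(5)) = (2,10) ∈ E(G2) ✓
  (0,6) → (φ(0),φ(6)) = (5,10) ∈ E(G2) ✓
  (0,7) → (φ(0),φ(7)) = (1,10) ∈ E(G2) ✓
  (0,8) → (φ(0),φ(8)) = (3,10) ∈ E(G2) ✓
  (0,9) → (φ(0),φ(9)) = (8,10) ∈ E(G2) ✓
  (0,10) → (φ(0),φ(10)) = (0,10) ∈ E(G2) ✓
  (1,2) → (φ(1),φ(2)) = (6,7) ∈ E(G2) ✓
  (1,3) → (φ(1),φ(3)) = (7,9) ∈ E(G2) ✓
  (1,4) → (φ(1),φ(4)) = (4,7) ∈ E(G2) ✓
  (1,5) → (φ(1),φ(5)) = (2,7) ∈ E(G2) ✓
  (1,6) → (φ(1),φ(6)) = (5,7) ∈ E(G2) ✓
  (1,7) → (φ(1),φ(7)) = (1,7) ∈ E(G2) ✓
  (2,3) → (φ(2),φ(3)) = (6,9) ∈ E(G2) ✓
  (2,4) → (φ(2),φ(4)) = (4,6) ∈ E(G2) ✓
  (2,6) → (φ(2),φ(6)) = (5,6) ∈ E(G2) ✓
  (2,7) → (φ(2),φ(7)) = (1,6) ∈ E(G2) ✓
  (2,8) → (φ(2),φ(8)) = (3,6) ∈ E(G2) ✓
  (3,8) → (φ(3),φ(8)) = (3,9) ∈ E(G2) ✓
  (3,9) → (φ(3),φ(9)) = (8,9) ∈ E(G2) ✓
  (4,6) → (φ(4),φ(6)) = (4,5) ∈ E(G2) ✓
  (4,8) → (φ(4),φ(8)) = (3,4) ∈ E(G2) ✓
  (5,6) → (φ(5),φ(6)) = (2,5) ∈ E(G2) ✓
  (5,8) → (φ(5),φ(8)) = (2,3) ∈ E(G2) ✓
  (5,10) → (φ(5),φ(10)) = (0,2) ∈ E(G2) ✓
  (6,10) → (φ(6),φ(10)) = (0,5) ∈ E(G2) ✓
  (7,8) → (φ(7),φ(8)) = (1,3) ∈ E(G2) ✓
  (7,9) → (φ(7),φ(9)) = (1,8) ∈ E(G2) ✓
  (7,10) → (φ(7),φ(10)) = (0,1) ∈ E(G2) ✓
  (8,10) → (φ(8),φ(10)) = (0,3) ∈ E(G2) ✓
All 30 edges of G1 map to edges of G2, and |E(G1)| = |E(G2)| = 30, so φ is a bijection on edges as well as vertices. Hence G1 ≅ G2.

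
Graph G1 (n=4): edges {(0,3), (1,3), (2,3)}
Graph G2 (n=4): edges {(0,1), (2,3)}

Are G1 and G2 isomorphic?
No, not isomorphic

The graphs are NOT isomorphic.

Connected components of G1: 1 component(s) with vertex sets [[0, 1, 2, 3]], sizes [4].
Connected components of G2: 2 component(s) with vertex sets [[0, 1], [2, 3]], sizes [2, 2].
The number of connected components (and the multiset of component sizes) is an isomorphism invariant — an isomorphism maps each component of G1 bijectively onto a component of G2. Since G1 has 1 component(s) and G2 has 2, they cannot be isomorphic.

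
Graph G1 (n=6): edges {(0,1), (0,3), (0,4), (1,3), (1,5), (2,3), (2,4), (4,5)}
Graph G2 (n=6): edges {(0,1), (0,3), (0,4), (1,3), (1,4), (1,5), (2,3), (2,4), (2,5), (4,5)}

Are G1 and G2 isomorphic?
No, not isomorphic

The graphs are NOT isomorphic.

Counting edges: G1 has 8 edge(s); G2 has 10 edge(s).
Edge count is an isomorphism invariant (a bijection on vertices induces a bijection on edges), so differing edge counts rule out isomorphism.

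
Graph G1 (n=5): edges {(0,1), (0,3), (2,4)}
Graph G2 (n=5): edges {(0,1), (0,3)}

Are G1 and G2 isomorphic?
No, not isomorphic

The graphs are NOT isomorphic.

Connected components of G1: 2 component(s) with vertex sets [[2, 4], [0, 1, 3]], sizes [2, 3].
Connected components of G2: 3 component(s) with vertex sets [[2], [4], [0, 1, 3]], sizes [1, 1, 3].
The number of connected components (and the multiset of component sizes) is an isomorphism invariant — an isomorphism maps each component of G1 bijectively onto a component of G2. Since G1 has 2 component(s) and G2 has 3, they cannot be isomorphic.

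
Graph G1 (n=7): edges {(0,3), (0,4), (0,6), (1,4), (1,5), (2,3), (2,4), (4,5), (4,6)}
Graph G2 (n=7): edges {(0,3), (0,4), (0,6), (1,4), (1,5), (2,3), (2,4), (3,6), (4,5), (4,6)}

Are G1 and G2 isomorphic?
No, not isomorphic

The graphs are NOT isomorphic.

Counting edges: G1 has 9 edge(s); G2 has 10 edge(s).
Edge count is an isomorphism invariant (a bijection on vertices induces a bijection on edges), so differing edge counts rule out isomorphism.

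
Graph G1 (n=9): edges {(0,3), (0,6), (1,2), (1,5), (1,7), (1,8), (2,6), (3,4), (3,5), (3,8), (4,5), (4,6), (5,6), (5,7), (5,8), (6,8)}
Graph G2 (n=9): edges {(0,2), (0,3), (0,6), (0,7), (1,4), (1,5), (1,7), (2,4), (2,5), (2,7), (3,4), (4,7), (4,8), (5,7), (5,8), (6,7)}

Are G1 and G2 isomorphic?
Yes, isomorphic

The graphs are isomorphic.
One valid mapping φ: V(G1) → V(G2): 0→8, 1→0, 2→3, 3→5, 4→1, 5→7, 6→4, 7→6, 8→2

Verify φ preserves adjacency — for each edge of G1, its image is an edge of G2:
  (0,3) → (φ(0),φ(3)) = (5,8) ∈ E(G2) ✓
  (0,6) → (φ(0),φ(6)) = (4,8) ∈ E(G2) ✓
  (1,2) → (φ(1),φ(2)) = (0,3) ∈ E(G2) ✓
  (1,5) → (φ(1),φ(5)) = (0,7) ∈ E(G2) ✓
  (1,7) → (φ(1),φ(7)) = (0,6) ∈ E(G2) ✓
  (1,8) → (φ(1),φ(8)) = (0,2) ∈ E(G2) ✓
  (2,6) → (φ(2),φ(6)) = (3,4) ∈ E(G2) ✓
  (3,4) → (φ(3),φ(4)) = (1,5) ∈ E(G2) ✓
  (3,5) → (φ(3),φ(5)) = (5,7) ∈ E(G2) ✓
  (3,8) → (φ(3),φ(8)) = (2,5) ∈ E(G2) ✓
  (4,5) → (φ(4),φ(5)) = (1,7) ∈ E(G2) ✓
  (4,6) → (φ(4),φ(6)) = (1,4) ∈ E(G2) ✓
  (5,6) → (φ(5),φ(6)) = (4,7) ∈ E(G2) ✓
  (5,7) → (φ(5),φ(7)) = (6,7) ∈ E(G2) ✓
  (5,8) → (φ(5),φ(8)) = (2,7) ∈ E(G2) ✓
  (6,8) → (φ(6),φ(8)) = (2,4) ∈ E(G2) ✓
All 16 edges of G1 map to edges of G2, and |E(G1)| = |E(G2)| = 16, so φ is a bijection on edges as well as vertices. Hence G1 ≅ G2.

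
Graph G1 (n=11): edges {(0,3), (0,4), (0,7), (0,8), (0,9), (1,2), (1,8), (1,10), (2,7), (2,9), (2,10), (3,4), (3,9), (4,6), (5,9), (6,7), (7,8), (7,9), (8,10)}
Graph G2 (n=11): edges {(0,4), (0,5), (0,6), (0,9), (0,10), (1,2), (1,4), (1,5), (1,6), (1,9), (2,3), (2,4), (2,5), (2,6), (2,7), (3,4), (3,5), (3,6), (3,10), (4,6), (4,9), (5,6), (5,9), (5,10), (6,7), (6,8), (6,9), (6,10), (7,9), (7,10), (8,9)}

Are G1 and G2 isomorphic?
No, not isomorphic

The graphs are NOT isomorphic.

Counting triangles (3-cliques): G1 has 7, G2 has 31.
Triangle count is an isomorphism invariant, so differing triangle counts rule out isomorphism.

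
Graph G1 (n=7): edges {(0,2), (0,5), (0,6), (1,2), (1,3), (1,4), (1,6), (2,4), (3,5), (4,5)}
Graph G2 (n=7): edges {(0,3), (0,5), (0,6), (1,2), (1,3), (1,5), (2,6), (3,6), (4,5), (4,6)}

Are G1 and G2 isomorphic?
Yes, isomorphic

The graphs are isomorphic.
One valid mapping φ: V(G1) → V(G2): 0→5, 1→6, 2→0, 3→2, 4→3, 5→1, 6→4

Verify φ preserves adjacency — for each edge of G1, its image is an edge of G2:
  (0,2) → (φ(0),φ(2)) = (0,5) ∈ E(G2) ✓
  (0,5) → (φ(0),φ(5)) = (1,5) ∈ E(G2) ✓
  (0,6) → (φ(0),φ(6)) = (4,5) ∈ E(G2) ✓
  (1,2) → (φ(1),φ(2)) = (0,6) ∈ E(G2) ✓
  (1,3) → (φ(1),φ(3)) = (2,6) ∈ E(G2) ✓
  (1,4) → (φ(1),φ(4)) = (3,6) ∈ E(G2) ✓
  (1,6) → (φ(1),φ(6)) = (4,6) ∈ E(G2) ✓
  (2,4) → (φ(2),φ(4)) = (0,3) ∈ E(G2) ✓
  (3,5) → (φ(3),φ(5)) = (1,2) ∈ E(G2) ✓
  (4,5) → (φ(4),φ(5)) = (1,3) ∈ E(G2) ✓
All 10 edges of G1 map to edges of G2, and |E(G1)| = |E(G2)| = 10, so φ is a bijection on edges as well as vertices. Hence G1 ≅ G2.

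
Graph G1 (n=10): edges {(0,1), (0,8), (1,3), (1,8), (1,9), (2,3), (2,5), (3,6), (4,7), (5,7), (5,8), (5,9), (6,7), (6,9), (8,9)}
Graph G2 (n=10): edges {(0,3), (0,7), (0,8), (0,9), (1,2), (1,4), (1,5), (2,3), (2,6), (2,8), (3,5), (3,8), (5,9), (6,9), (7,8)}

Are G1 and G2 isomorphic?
Yes, isomorphic

The graphs are isomorphic.
One valid mapping φ: V(G1) → V(G2): 0→7, 1→0, 2→6, 3→9, 4→4, 5→2, 6→5, 7→1, 8→8, 9→3

Verify φ preserves adjacency — for each edge of G1, its image is an edge of G2:
  (0,1) → (φ(0),φ(1)) = (0,7) ∈ E(G2) ✓
  (0,8) → (φ(0),φ(8)) = (7,8) ∈ E(G2) ✓
  (1,3) → (φ(1),φ(3)) = (0,9) ∈ E(G2) ✓
  (1,8) → (φ(1),φ(8)) = (0,8) ∈ E(G2) ✓
  (1,9) → (φ(1),φ(9)) = (0,3) ∈ E(G2) ✓
  (2,3) → (φ(2),φ(3)) = (6,9) ∈ E(G2) ✓
  (2,5) → (φ(2),φ(5)) = (2,6) ∈ E(G2) ✓
  (3,6) → (φ(3),φ(6)) = (5,9) ∈ E(G2) ✓
  (4,7) → (φ(4),φ(7)) = (1,4) ∈ E(G2) ✓
  (5,7) → (φ(5),φ(7)) = (1,2) ∈ E(G2) ✓
  (5,8) → (φ(5),φ(8)) = (2,8) ∈ E(G2) ✓
  (5,9) → (φ(5),φ(9)) = (2,3) ∈ E(G2) ✓
  (6,7) → (φ(6),φ(7)) = (1,5) ∈ E(G2) ✓
  (6,9) → (φ(6),φ(9)) = (3,5) ∈ E(G2) ✓
  (8,9) → (φ(8),φ(9)) = (3,8) ∈ E(G2) ✓
All 15 edges of G1 map to edges of G2, and |E(G1)| = |E(G2)| = 15, so φ is a bijection on edges as well as vertices. Hence G1 ≅ G2.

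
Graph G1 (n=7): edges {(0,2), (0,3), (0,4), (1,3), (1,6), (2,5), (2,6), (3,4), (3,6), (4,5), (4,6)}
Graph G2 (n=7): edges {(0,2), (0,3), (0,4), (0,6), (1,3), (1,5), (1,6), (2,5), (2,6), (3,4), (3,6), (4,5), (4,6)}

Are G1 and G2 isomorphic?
No, not isomorphic

The graphs are NOT isomorphic.

Counting edges: G1 has 11 edge(s); G2 has 13 edge(s).
Edge count is an isomorphism invariant (a bijection on vertices induces a bijection on edges), so differing edge counts rule out isomorphism.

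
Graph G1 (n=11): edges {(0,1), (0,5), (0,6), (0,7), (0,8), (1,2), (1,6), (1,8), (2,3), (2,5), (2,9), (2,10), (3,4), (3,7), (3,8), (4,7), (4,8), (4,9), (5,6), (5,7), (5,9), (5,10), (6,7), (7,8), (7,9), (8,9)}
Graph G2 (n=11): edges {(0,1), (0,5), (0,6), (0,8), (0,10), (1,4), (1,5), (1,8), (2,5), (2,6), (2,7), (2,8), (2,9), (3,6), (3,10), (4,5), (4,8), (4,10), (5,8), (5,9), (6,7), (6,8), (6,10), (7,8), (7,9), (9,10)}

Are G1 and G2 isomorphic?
Yes, isomorphic

The graphs are isomorphic.
One valid mapping φ: V(G1) → V(G2): 0→2, 1→9, 2→10, 3→4, 4→1, 5→6, 6→7, 7→8, 8→5, 9→0, 10→3

Verify φ preserves adjacency — for each edge of G1, its image is an edge of G2:
  (0,1) → (φ(0),φ(1)) = (2,9) ∈ E(G2) ✓
  (0,5) → (φ(0),φ(5)) = (2,6) ∈ E(G2) ✓
  (0,6) → (φ(0),φ(6)) = (2,7) ∈ E(G2) ✓
  (0,7) → (φ(0),φ(7)) = (2,8) ∈ E(G2) ✓
  (0,8) → (φ(0),φ(8)) = (2,5) ∈ E(G2) ✓
  (1,2) → (φ(1),φ(2)) = (9,10) ∈ E(G2) ✓
  (1,6) → (φ(1),φ(6)) = (7,9) ∈ E(G2) ✓
  (1,8) → (φ(1),φ(8)) = (5,9) ∈ E(G2) ✓
  (2,3) → (φ(2),φ(3)) = (4,10) ∈ E(G2) ✓
  (2,5) → (φ(2),φ(5)) = (6,10) ∈ E(G2) ✓
  (2,9) → (φ(2),φ(9)) = (0,10) ∈ E(G2) ✓
  (2,10) → (φ(2),φ(10)) = (3,10) ∈ E(G2) ✓
  (3,4) → (φ(3),φ(4)) = (1,4) ∈ E(G2) ✓
  (3,7) → (φ(3),φ(7)) = (4,8) ∈ E(G2) ✓
  (3,8) → (φ(3),φ(8)) = (4,5) ∈ E(G2) ✓
  (4,7) → (φ(4),φ(7)) = (1,8) ∈ E(G2) ✓
  (4,8) → (φ(4),φ(8)) = (1,5) ∈ E(G2) ✓
  (4,9) → (φ(4),φ(9)) = (0,1) ∈ E(G2) ✓
  (5,6) → (φ(5),φ(6)) = (6,7) ∈ E(G2) ✓
  (5,7) → (φ(5),φ(7)) = (6,8) ∈ E(G2) ✓
  (5,9) → (φ(5),φ(9)) = (0,6) ∈ E(G2) ✓
  (5,10) → (φ(5),φ(10)) = (3,6) ∈ E(G2) ✓
  (6,7) → (φ(6),φ(7)) = (7,8) ∈ E(G2) ✓
  (7,8) → (φ(7),φ(8)) = (5,8) ∈ E(G2) ✓
  (7,9) → (φ(7),φ(9)) = (0,8) ∈ E(G2) ✓
  (8,9) → (φ(8),φ(9)) = (0,5) ∈ E(G2) ✓
All 26 edges of G1 map to edges of G2, and |E(G1)| = |E(G2)| = 26, so φ is a bijection on edges as well as vertices. Hence G1 ≅ G2.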